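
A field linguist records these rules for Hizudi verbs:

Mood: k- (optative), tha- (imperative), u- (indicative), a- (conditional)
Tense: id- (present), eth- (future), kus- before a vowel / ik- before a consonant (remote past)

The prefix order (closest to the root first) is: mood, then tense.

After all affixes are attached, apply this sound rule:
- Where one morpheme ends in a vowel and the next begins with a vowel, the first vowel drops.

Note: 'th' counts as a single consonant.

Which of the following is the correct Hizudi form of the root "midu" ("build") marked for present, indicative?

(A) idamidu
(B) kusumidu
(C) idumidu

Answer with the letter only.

Attach mood indicative u- → umidu.
Attach tense present id- → idumidu.
Vowel deletion: no change.
So the correct form is idumidu, option (C).
(B) kusumidu is wrong: it uses remote past instead of present for tense.
(A) idamidu is wrong: it uses conditional instead of indicative for mood.

C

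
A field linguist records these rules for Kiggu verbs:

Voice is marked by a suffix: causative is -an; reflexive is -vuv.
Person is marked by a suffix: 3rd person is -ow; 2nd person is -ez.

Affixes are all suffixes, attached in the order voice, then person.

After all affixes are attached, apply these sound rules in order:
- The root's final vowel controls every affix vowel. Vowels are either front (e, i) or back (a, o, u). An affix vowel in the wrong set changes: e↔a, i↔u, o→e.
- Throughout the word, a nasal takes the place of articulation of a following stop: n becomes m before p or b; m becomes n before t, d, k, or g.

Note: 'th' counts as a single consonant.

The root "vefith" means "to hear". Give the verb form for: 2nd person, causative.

Attach voice causative -an → vefithan.
Attach person 2nd person -ez → vefithanez.
Apply vowel harmony: vefithanez → vefithenez.
Nasal assimilation: no change.

vefithenez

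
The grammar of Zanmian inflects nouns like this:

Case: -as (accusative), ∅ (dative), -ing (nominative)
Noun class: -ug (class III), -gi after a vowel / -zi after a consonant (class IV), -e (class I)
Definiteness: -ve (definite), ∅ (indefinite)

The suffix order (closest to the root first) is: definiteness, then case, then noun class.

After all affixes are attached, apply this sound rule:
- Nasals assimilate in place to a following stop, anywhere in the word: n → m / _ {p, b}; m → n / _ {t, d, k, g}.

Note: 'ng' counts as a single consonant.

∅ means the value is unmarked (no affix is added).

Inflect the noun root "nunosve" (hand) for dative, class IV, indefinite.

definiteness = indefinite: zero marking, form stays nunosve.
case = dative: zero marking, form stays nunosve.
Attach noun class class IV -gi (after vowel 'e') → nunosvegi.
Nasal assimilation: no change.

nunosvegi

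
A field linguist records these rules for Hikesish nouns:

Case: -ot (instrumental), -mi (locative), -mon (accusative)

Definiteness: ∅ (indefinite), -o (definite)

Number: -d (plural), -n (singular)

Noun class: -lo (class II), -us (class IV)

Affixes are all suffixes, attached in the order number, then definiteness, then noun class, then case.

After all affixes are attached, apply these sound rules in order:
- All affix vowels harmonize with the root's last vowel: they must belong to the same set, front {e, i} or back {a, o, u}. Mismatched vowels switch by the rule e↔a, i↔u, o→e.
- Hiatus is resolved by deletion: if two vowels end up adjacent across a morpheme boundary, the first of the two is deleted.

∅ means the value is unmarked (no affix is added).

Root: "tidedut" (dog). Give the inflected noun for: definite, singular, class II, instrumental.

Attach number singular -n → tidedutn.
Attach definiteness definite -o → tidedutno.
Attach noun class class II -lo → tidedutnolo.
Attach case instrumental -ot → tidedutnoloot.
Vowel harmony: no change.
Apply vowel deletion: tidedutnoloot → tidedutnolot.

tidedutnolot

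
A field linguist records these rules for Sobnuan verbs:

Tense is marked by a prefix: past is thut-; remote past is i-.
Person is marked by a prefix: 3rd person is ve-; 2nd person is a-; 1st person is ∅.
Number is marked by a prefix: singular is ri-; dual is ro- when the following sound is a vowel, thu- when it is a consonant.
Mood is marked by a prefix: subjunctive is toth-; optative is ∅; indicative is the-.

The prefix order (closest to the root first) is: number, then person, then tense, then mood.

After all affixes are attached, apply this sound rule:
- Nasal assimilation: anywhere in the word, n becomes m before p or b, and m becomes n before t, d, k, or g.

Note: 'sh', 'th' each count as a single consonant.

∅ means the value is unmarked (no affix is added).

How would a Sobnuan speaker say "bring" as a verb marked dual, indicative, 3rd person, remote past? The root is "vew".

Attach number dual thu- (before consonant 'v') → thuvew.
Attach person 3rd person ve- → vethuvew.
Attach tense remote past i- → ivethuvew.
Attach mood indicative the- → theivethuvew.
Nasal assimilation: no change.

theivethuvew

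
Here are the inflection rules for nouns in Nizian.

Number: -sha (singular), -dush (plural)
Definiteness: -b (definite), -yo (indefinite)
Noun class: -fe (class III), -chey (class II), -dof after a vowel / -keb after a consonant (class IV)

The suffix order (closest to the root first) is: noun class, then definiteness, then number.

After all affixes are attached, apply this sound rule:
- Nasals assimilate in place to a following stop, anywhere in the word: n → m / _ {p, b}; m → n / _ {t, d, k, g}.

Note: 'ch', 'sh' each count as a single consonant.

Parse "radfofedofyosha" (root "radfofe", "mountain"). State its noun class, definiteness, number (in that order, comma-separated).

Segment: radfofe-dof-yo-sha.
noun class: -dof/keb → class IV.
definiteness: -yo → indefinite.
number: -sha → singular.

class IV, indefinite, singular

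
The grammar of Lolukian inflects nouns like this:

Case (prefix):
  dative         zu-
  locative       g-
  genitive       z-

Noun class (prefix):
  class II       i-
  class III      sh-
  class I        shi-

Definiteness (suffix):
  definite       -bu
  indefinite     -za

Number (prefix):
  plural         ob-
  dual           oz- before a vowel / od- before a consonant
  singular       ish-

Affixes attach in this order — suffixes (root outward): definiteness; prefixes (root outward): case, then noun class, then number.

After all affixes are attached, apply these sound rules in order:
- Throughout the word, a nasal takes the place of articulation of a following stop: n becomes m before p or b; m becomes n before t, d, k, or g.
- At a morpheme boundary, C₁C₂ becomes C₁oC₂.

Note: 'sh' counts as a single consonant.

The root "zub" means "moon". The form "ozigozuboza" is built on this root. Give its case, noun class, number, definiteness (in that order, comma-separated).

Segment: oz-i-g-zub-za.
case: g- → locative.
noun class: i- → class II.
number: oz/od- → dual.
definiteness: -za → indefinite.

locative, class II, dual, indefinite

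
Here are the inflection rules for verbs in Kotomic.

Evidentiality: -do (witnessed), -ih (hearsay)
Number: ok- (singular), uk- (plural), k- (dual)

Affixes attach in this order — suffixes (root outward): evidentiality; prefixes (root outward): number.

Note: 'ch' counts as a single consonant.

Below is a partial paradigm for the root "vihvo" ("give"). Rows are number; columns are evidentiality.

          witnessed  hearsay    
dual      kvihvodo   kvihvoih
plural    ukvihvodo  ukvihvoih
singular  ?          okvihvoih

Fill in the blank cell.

Attach evidentiality witnessed -do → vihvodo.
Attach number singular ok- → okvihvodo.

okvihvodo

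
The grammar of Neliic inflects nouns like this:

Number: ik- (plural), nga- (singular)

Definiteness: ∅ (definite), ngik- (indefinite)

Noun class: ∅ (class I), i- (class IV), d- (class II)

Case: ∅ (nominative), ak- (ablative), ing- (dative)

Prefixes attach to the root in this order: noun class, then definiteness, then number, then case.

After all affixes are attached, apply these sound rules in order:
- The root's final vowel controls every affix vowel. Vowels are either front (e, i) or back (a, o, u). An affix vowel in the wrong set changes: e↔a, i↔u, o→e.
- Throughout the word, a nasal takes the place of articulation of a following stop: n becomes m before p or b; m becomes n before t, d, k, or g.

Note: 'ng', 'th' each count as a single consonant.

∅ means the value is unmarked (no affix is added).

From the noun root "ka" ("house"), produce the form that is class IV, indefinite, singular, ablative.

akngangukuka

Attach noun class class IV i- → ika.
Attach definiteness indefinite ngik- → ngikika.
Attach number singular nga- → ngangikika.
Attach case ablative ak- → akngangikika.
Apply vowel harmony: akngangikika → akngangukuka.
Nasal assimilation: no change.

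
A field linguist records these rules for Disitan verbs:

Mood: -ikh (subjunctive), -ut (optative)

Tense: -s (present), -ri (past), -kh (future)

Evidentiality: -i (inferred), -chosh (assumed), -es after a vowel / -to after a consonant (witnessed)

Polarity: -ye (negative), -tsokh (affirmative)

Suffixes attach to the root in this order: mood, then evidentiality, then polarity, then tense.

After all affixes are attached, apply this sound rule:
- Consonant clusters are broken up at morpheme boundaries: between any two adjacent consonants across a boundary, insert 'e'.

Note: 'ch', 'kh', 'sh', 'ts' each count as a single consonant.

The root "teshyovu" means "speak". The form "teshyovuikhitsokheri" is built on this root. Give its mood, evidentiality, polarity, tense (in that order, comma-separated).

subjunctive, inferred, affirmative, past

Segment: teshyovu-ikh-i-tsokh-ri.
mood: -ikh → subjunctive.
evidentiality: -i → inferred.
polarity: -tsokh → affirmative.
tense: -ri → past.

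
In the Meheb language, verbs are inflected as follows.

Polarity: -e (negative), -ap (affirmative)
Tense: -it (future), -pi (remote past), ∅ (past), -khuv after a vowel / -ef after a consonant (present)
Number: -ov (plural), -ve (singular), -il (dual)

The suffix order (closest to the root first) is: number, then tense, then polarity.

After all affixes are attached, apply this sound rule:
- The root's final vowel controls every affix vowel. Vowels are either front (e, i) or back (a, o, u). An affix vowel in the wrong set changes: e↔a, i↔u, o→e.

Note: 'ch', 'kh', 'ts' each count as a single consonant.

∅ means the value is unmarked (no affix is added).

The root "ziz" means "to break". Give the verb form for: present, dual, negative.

zizilefe

Attach number dual -il → zizil.
Attach tense present -ef (after consonant 'l') → zizilef.
Attach polarity negative -e → zizilefe.
Vowel harmony: no change.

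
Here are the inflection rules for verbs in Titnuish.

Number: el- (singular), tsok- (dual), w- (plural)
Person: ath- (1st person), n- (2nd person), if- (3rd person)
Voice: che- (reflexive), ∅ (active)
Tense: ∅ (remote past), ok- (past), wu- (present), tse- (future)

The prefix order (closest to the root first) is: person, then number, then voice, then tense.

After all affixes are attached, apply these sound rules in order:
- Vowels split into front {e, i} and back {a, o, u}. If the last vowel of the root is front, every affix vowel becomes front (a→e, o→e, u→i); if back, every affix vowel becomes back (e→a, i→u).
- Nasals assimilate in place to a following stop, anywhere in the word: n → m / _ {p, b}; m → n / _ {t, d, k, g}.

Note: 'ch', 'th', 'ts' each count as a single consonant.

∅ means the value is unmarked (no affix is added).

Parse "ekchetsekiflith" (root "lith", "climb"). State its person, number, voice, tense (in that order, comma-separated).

3rd person, dual, reflexive, past

Segment: ok-che-tsok-if-lith.
person: if- → 3rd person.
number: tsok- → dual.
voice: che- → reflexive.
tense: ok- → past.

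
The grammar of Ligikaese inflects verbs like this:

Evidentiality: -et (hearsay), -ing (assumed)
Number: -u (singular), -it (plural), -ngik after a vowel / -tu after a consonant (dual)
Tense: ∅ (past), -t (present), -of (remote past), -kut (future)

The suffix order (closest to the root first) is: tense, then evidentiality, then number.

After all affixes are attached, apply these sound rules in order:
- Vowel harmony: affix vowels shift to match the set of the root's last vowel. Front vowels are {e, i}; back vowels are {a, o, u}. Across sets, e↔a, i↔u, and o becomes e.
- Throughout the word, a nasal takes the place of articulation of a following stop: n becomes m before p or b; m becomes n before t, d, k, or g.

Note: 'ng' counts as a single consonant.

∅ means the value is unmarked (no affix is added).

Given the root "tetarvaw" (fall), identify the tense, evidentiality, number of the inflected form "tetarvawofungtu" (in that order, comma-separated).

remote past, assumed, dual

Segment: tetarvaw-of-ing-tu.
tense: -of → remote past.
evidentiality: -ing → assumed.
number: -ngik/tu → dual.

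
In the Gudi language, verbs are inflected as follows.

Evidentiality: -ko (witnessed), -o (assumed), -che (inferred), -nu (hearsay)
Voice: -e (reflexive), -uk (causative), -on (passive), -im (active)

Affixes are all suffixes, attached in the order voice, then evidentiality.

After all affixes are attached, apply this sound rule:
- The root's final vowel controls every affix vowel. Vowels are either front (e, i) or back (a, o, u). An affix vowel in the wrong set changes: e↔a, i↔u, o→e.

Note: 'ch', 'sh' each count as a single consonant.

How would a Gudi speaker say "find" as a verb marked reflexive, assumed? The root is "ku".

kuao

Attach voice reflexive -e → kue.
Attach evidentiality assumed -o → kueo.
Apply vowel harmony: kueo → kuao.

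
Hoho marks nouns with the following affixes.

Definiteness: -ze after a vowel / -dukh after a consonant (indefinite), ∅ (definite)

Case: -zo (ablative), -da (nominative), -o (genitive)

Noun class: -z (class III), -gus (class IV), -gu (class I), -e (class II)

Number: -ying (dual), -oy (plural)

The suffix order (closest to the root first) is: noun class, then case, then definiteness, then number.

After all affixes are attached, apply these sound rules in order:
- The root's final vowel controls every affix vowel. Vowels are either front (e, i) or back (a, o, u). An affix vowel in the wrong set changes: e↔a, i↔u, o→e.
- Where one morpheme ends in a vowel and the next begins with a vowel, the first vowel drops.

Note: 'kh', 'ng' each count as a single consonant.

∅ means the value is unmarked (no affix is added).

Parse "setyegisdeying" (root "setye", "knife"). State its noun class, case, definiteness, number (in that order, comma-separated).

class IV, nominative, definite, dual

Segment: setye-gus-da-ying.
noun class: -gus → class IV.
case: -da → nominative.
definiteness: ∅ → definite.
number: -ying → dual.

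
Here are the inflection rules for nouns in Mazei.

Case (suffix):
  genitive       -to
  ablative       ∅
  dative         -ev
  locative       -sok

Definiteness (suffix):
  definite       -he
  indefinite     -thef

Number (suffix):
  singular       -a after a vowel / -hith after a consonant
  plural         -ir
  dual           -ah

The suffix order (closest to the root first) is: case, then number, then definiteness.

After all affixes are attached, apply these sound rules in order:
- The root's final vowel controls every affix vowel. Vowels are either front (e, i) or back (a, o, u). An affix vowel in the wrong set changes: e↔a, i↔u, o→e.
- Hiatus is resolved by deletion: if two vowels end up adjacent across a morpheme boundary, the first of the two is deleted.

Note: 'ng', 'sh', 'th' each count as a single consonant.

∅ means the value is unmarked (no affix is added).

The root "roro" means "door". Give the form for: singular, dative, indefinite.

Attach case dative -ev → roroev.
Attach number singular -hith (after consonant 'v') → roroevhith.
Attach definiteness indefinite -thef → roroevhiththef.
Apply vowel harmony: roroevhiththef → roroavhuththaf.
Apply vowel deletion: roroavhuththaf → roravhuththaf.

roravhuththaf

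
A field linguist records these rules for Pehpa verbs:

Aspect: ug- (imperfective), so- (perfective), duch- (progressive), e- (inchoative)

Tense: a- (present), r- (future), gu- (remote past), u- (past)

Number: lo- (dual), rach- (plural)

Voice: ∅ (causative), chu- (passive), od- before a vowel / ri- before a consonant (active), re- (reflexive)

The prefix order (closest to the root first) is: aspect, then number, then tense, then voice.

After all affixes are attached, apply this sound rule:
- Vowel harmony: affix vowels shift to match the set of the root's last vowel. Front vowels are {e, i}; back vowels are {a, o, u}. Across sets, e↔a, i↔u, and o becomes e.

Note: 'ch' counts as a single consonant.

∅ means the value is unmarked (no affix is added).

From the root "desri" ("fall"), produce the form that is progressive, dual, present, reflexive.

reeledichdesri

Attach aspect progressive duch- → duchdesri.
Attach number dual lo- → loduchdesri.
Attach tense present a- → aloduchdesri.
Attach voice reflexive re- → realoduchdesri.
Apply vowel harmony: realoduchdesri → reeledichdesri.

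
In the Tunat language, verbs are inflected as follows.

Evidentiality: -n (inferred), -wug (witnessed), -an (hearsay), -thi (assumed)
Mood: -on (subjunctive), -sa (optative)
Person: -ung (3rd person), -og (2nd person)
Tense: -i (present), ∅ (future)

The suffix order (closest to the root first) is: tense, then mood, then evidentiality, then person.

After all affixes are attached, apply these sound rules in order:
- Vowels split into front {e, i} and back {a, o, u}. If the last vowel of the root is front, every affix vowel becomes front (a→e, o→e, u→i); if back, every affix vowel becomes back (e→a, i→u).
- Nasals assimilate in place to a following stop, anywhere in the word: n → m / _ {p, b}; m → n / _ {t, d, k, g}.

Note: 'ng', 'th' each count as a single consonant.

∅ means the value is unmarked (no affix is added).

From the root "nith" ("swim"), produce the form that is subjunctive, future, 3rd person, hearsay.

nithenening

tense = future: zero marking, form stays nith.
Attach mood subjunctive -on → nithon.
Attach evidentiality hearsay -an → nithonan.
Attach person 3rd person -ung → nithonanung.
Apply vowel harmony: nithonanung → nithenening.
Nasal assimilation: no change.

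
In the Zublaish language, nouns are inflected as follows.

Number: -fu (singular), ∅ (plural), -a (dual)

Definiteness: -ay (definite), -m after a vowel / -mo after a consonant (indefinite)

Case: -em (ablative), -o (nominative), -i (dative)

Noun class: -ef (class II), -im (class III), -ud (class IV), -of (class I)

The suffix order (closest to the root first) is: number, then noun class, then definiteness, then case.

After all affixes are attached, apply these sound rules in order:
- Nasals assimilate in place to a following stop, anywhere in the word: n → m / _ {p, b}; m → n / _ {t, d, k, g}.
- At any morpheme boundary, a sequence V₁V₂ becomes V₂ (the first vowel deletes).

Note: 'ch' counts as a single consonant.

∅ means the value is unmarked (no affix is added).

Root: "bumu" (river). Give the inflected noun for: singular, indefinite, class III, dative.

Attach number singular -fu → bumufu.
Attach noun class class III -im → bumufuim.
Attach definiteness indefinite -mo (after consonant 'm') → bumufuimmo.
Attach case dative -i → bumufuimmoi.
Nasal assimilation: no change.
Apply vowel deletion: bumufuimmoi → bumufimmi.

bumufimmi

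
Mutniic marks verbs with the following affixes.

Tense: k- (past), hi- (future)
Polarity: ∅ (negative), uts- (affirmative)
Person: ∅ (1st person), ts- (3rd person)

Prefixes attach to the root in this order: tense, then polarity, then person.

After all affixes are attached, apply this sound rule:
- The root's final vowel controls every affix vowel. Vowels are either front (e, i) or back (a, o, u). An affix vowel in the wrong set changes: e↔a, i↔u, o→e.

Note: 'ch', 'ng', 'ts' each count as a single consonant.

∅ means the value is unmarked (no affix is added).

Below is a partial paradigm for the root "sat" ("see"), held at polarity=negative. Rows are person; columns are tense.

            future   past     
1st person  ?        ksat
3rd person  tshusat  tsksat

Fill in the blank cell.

Attach tense future hi- → hisat.
polarity = negative: zero marking, form stays hisat.
person = 1st person: zero marking, form stays hisat.
Apply vowel harmony: hisat → husat.

husat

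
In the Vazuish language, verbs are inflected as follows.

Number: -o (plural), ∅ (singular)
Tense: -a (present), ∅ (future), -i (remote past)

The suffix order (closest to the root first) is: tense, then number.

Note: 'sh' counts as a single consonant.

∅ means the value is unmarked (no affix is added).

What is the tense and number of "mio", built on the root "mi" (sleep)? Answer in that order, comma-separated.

Segment: mi-o.
tense: ∅ → future.
number: -o → plural.

future, plural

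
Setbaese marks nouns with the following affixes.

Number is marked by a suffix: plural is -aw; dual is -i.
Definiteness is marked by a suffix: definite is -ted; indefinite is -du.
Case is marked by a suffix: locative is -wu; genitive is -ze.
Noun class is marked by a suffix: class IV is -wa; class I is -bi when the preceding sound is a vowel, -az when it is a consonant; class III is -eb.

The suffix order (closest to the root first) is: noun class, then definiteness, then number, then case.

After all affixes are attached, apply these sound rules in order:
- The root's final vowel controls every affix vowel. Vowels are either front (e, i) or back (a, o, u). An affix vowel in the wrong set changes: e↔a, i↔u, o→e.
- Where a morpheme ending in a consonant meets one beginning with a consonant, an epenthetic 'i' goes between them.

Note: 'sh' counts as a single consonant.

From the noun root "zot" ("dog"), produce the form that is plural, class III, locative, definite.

Attach noun class class III -eb → zoteb.
Attach definiteness definite -ted → zotebted.
Attach number plural -aw → zotebtedaw.
Attach case locative -wu → zotebtedawwu.
Apply vowel harmony: zotebtedawwu → zotabtadawwu.
Apply epenthesis: zotabtadawwu → zotabitadawiwu.

zotabitadawiwu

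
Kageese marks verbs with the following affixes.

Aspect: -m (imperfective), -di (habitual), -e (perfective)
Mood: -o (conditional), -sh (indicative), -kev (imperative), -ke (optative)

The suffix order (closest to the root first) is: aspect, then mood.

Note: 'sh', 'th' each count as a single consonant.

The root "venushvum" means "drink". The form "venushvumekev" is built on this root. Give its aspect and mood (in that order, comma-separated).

perfective, imperative

Segment: venushvum-e-kev.
aspect: -e → perfective.
mood: -kev → imperative.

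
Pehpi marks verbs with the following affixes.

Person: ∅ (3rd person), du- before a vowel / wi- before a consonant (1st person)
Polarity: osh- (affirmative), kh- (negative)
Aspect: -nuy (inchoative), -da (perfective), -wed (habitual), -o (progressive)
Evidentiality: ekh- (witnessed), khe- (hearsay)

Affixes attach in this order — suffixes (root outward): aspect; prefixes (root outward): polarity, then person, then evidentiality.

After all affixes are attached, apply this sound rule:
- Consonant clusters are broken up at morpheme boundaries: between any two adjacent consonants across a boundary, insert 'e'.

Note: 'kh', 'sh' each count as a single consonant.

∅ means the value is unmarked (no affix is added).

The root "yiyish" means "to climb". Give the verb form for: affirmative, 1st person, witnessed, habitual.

ekheduosheyiyishewed

Attach polarity affirmative osh- → oshyiyish.
Attach person 1st person du- (before vowel 'o') → duoshyiyish.
Attach aspect habitual -wed → duoshyiyishwed.
Attach evidentiality witnessed ekh- → ekhduoshyiyishwed.
Apply epenthesis: ekhduoshyiyishwed → ekheduosheyiyishewed.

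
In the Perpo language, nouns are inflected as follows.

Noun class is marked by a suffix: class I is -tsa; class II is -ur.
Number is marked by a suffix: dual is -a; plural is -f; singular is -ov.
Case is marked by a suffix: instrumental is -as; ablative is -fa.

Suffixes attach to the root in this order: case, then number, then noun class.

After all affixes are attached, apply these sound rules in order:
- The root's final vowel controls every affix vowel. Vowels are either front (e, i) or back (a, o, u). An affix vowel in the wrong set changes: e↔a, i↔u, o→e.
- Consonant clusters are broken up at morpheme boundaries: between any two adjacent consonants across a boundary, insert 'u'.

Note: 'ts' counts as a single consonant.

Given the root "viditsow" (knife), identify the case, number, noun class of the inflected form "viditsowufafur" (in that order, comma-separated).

Segment: viditsow-fa-f-ur.
case: -fa → ablative.
number: -f → plural.
noun class: -ur → class II.

ablative, plural, class II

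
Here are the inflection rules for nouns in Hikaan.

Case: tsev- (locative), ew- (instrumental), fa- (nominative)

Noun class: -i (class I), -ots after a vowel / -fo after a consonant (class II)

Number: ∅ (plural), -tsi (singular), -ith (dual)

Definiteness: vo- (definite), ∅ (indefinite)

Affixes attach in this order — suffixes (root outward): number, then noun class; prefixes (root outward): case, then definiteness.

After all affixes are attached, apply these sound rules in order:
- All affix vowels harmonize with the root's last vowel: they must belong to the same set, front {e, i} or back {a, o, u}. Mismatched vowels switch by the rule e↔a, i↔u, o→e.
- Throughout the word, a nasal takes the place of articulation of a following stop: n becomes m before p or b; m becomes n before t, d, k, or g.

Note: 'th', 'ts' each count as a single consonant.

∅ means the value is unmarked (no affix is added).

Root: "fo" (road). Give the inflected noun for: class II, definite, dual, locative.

Attach case locative tsev- → tsevfo.
Attach number dual -ith → tsevfoith.
Attach noun class class II -fo (after consonant 'th') → tsevfoithfo.
Attach definiteness definite vo- → votsevfoithfo.
Apply vowel harmony: votsevfoithfo → votsavfouthfo.
Nasal assimilation: no change.

votsavfouthfo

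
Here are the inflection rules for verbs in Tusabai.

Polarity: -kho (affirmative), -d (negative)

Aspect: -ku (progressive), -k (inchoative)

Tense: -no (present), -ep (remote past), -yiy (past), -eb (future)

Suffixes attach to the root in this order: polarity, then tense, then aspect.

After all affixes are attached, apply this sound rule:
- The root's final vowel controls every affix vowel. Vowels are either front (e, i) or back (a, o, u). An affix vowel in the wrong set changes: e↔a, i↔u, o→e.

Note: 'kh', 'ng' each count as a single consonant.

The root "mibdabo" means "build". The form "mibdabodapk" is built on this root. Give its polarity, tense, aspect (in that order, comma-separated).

Segment: mibdabo-d-ep-k.
polarity: -d → negative.
tense: -ep → remote past.
aspect: -k → inchoative.

negative, remote past, inchoative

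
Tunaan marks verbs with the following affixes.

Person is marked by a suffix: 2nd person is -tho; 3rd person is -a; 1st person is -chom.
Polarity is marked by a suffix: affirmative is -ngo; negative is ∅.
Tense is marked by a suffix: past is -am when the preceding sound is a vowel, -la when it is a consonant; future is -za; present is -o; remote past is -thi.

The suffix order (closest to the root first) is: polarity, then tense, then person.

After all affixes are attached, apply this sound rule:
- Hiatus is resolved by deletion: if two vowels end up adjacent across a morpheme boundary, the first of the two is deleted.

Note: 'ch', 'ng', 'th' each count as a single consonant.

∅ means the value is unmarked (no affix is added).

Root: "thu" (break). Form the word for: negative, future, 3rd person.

polarity = negative: zero marking, form stays thu.
Attach tense future -za → thuza.
Attach person 3rd person -a → thuzaa.
Apply vowel deletion: thuzaa → thuza.

thuza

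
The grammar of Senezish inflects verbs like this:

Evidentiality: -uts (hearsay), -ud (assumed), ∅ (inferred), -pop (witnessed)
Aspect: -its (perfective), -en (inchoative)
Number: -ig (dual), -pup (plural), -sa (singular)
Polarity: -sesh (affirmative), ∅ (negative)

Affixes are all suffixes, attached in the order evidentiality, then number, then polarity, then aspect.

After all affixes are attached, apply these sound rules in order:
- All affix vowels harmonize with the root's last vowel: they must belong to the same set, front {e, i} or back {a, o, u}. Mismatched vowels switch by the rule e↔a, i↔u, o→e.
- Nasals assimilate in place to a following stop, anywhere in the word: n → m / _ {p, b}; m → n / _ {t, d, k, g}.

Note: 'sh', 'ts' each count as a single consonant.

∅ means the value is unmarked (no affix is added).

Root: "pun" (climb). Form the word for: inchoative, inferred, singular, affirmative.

evidentiality = inferred: zero marking, form stays pun.
Attach number singular -sa → punsa.
Attach polarity affirmative -sesh → punsasesh.
Attach aspect inchoative -en → punsaseshen.
Apply vowel harmony: punsaseshen → punsasashan.
Nasal assimilation: no change.

punsasashan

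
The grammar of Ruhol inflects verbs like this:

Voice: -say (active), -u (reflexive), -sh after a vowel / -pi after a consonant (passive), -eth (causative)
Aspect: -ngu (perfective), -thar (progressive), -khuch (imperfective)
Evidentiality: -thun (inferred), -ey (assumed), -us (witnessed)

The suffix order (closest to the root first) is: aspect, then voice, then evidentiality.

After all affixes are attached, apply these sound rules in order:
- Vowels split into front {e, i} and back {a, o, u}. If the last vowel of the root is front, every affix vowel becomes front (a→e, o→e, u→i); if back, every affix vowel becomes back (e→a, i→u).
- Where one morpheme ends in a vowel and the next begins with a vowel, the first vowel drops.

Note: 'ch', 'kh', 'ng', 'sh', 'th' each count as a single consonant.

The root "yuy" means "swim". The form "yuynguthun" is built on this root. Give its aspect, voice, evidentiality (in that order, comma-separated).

perfective, reflexive, inferred

Segment: yuy-ngu-u-thun.
aspect: -ngu → perfective.
voice: -u → reflexive.
evidentiality: -thun → inferred.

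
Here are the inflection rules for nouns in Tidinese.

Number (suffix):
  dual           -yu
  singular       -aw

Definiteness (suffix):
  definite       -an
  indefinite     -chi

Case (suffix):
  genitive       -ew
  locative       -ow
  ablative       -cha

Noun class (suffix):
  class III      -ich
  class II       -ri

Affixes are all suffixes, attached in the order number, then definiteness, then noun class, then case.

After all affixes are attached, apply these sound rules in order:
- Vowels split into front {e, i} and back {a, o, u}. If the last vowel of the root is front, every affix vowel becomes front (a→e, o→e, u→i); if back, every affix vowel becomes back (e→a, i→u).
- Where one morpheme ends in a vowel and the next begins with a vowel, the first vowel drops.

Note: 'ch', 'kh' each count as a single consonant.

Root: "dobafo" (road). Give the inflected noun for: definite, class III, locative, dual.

dobafoyanuchow

Attach number dual -yu → dobafoyu.
Attach definiteness definite -an → dobafoyuan.
Attach noun class class III -ich → dobafoyuanich.
Attach case locative -ow → dobafoyuanichow.
Apply vowel harmony: dobafoyuanichow → dobafoyuanuchow.
Apply vowel deletion: dobafoyuanuchow → dobafoyanuchow.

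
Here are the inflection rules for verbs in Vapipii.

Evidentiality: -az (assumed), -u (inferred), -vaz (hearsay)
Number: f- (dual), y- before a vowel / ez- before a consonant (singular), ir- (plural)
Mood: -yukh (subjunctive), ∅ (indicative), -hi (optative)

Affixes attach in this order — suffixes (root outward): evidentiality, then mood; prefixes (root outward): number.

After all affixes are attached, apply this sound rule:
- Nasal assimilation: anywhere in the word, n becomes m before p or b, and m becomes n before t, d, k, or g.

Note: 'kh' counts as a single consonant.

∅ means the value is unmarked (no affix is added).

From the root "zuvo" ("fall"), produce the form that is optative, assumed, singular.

ezzuvoazhi

Attach evidentiality assumed -az → zuvoaz.
Attach number singular ez- (before consonant 'z') → ezzuvoaz.
Attach mood optative -hi → ezzuvoazhi.
Nasal assimilation: no change.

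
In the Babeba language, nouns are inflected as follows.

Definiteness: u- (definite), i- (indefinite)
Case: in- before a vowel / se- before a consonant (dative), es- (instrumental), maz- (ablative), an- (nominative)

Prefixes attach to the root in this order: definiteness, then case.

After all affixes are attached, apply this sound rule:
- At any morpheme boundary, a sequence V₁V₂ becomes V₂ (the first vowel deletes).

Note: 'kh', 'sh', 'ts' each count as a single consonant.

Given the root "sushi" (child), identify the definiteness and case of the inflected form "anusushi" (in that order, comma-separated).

Segment: an-u-sushi.
definiteness: u- → definite.
case: an- → nominative.

definite, nominative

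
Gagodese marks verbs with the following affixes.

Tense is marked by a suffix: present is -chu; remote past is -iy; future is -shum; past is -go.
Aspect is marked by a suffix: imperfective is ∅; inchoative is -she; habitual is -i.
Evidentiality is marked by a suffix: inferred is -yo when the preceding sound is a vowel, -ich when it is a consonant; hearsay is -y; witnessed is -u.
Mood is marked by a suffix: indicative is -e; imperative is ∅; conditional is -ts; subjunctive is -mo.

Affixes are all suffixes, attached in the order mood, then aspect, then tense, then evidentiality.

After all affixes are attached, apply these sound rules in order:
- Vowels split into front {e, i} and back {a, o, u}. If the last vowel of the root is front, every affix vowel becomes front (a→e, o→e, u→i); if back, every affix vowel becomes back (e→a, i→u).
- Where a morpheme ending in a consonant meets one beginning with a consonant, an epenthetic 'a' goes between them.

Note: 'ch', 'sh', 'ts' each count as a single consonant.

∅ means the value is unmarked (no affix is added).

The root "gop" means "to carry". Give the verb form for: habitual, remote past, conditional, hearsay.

gopatsuuyay

Attach mood conditional -ts → gopts.
Attach aspect habitual -i → goptsi.
Attach tense remote past -iy → goptsiiy.
Attach evidentiality hearsay -y → goptsiiyy.
Apply vowel harmony: goptsiiyy → goptsuuyy.
Apply epenthesis: goptsuuyy → gopatsuuyay.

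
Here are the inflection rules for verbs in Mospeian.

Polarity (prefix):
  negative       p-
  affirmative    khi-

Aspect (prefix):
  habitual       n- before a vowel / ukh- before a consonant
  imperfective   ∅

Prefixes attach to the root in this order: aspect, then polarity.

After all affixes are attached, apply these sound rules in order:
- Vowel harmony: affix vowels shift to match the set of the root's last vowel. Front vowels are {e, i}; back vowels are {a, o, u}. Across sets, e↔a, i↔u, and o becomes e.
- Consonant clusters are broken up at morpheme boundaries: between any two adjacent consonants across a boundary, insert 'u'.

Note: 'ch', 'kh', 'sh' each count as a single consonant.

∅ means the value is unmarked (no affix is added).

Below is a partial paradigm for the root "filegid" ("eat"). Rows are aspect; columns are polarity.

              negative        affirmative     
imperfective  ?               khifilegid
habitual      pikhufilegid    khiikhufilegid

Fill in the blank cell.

aspect = imperfective: zero marking, form stays filegid.
Attach polarity negative p- → pfilegid.
Vowel harmony: no change.
Apply epenthesis: pfilegid → pufilegid.

pufilegid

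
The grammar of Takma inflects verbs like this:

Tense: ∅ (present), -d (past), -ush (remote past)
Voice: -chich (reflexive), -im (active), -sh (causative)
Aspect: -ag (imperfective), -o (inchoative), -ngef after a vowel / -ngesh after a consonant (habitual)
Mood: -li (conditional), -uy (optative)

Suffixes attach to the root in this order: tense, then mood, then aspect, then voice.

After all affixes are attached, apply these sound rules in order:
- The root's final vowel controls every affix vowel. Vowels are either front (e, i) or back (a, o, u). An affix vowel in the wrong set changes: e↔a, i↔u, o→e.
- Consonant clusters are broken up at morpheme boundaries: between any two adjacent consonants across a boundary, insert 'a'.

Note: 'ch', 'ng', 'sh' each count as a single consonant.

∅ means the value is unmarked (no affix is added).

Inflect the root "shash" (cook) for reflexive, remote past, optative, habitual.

shashushuyangashachuch

Attach tense remote past -ush → shashush.
Attach mood optative -uy → shashushuy.
Attach aspect habitual -ngesh (after consonant 'y') → shashushuyngesh.
Attach voice reflexive -chich → shashushuyngeshchich.
Apply vowel harmony: shashushuyngeshchich → shashushuyngashchuch.
Apply epenthesis: shashushuyngashchuch → shashushuyangashachuch.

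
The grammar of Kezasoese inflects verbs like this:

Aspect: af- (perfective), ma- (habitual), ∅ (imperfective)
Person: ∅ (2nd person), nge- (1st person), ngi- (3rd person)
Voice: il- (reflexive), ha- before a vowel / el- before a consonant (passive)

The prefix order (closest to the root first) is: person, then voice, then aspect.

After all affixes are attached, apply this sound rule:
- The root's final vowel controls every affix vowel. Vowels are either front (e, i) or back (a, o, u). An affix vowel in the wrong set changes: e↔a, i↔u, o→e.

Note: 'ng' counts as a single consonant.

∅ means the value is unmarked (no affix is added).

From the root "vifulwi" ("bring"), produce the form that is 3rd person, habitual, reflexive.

Attach person 3rd person ngi- → ngivifulwi.
Attach voice reflexive il- → ilngivifulwi.
Attach aspect habitual ma- → mailngivifulwi.
Apply vowel harmony: mailngivifulwi → meilngivifulwi.

meilngivifulwi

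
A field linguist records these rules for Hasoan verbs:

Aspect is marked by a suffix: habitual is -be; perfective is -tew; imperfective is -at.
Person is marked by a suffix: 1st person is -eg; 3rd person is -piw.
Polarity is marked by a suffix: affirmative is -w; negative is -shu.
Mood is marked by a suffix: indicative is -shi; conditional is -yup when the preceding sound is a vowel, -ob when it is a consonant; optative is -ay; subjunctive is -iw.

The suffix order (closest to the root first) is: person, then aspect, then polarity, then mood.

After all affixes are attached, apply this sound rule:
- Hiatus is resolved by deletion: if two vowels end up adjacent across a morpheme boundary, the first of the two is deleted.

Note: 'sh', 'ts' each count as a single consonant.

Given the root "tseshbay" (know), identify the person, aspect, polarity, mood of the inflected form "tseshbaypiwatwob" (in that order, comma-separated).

Segment: tseshbay-piw-at-w-ob.
person: -piw → 3rd person.
aspect: -at → imperfective.
polarity: -w → affirmative.
mood: -yup/ob → conditional.

3rd person, imperfective, affirmative, conditional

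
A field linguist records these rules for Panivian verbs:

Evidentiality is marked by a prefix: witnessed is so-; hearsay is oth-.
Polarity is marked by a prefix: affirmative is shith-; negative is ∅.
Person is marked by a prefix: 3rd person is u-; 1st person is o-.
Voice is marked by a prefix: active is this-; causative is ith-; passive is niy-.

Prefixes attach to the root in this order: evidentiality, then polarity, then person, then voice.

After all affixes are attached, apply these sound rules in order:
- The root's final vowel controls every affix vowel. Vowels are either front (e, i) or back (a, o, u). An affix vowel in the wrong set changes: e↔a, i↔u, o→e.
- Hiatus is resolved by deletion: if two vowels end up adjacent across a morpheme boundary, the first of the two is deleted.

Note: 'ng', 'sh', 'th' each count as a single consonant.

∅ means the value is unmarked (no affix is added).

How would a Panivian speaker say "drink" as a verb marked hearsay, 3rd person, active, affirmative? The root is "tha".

Attach evidentiality hearsay oth- → oththa.
Attach polarity affirmative shith- → shithoththa.
Attach person 3rd person u- → ushithoththa.
Attach voice active this- → thisushithoththa.
Apply vowel harmony: thisushithoththa → thusushuthoththa.
Vowel deletion: no change.

thusushuthoththa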